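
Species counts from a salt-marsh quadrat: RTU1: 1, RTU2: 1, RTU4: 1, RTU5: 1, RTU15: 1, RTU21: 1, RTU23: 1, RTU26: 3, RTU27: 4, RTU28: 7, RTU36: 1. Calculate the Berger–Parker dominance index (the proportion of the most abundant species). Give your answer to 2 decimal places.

Total N = 1+1+1+1+1+1+1+3+4+7+1 = 22, so the proportions are 0.0455, 0.0455, 0.0455, 0.0455, 0.0455, 0.0455, 0.0455, 0.1364, 0.1818, 0.3182, 0.0455 (working shown to 4 dp, full precision carried).
The largest proportion is 0.3182, i.e. d = 0.32 to 2 decimal places.

0.32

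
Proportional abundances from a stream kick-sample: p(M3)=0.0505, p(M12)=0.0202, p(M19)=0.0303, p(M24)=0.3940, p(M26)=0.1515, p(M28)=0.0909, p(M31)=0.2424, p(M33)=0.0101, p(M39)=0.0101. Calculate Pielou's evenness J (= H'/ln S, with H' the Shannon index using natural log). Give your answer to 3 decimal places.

0.748

H' = −Σ pᵢ ln pᵢ = −((-0.15078) + (-0.07882) + (-0.10595) + (-0.36697) + (-0.28591) + (-0.21798) + (-0.34352) + (-0.04641) + (-0.04641)) = 1.64275 (working shown to 5 dp, full precision carried).
With S = 9 species, ln S = 2.19722, so J = 1.64275/2.19722 = 0.74765, i.e. 0.748 to 3 decimal places.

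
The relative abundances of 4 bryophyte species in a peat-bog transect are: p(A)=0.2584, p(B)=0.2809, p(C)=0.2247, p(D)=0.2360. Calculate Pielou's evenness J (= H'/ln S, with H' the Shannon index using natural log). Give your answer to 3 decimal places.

H' = −Σ pᵢ ln pᵢ = −((-0.34968) + (-0.35667) + (-0.33547) + (-0.34077)) = 1.38259 (working shown to 5 dp, full precision carried).
With S = 4 species, ln S = 1.38629, so J = 1.38259/1.38629 = 0.99733, i.e. 0.997 to 3 decimal places.

0.997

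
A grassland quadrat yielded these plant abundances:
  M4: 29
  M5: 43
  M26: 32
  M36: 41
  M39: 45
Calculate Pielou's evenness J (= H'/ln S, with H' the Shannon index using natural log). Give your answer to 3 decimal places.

0.991

Total N = 29+43+32+41+45 = 190, so the proportions are 0.15263, 0.22632, 0.16842, 0.21579, 0.23684 (working shown to 5 dp, full precision carried).
H' = −Σ pᵢ ln pᵢ = −((-0.28691) + (-0.33627) + (-0.30001) + (-0.33090) + (-0.34114)) = 1.59522.
With S = 5 species, ln S = 1.60944, so J = 1.59522/1.60944 = 0.99117, i.e. 0.991 to 3 decimal places.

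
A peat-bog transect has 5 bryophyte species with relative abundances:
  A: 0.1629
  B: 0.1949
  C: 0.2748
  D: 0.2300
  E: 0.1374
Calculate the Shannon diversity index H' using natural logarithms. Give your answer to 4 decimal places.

Each pᵢ ln pᵢ term (working shown to 6 dp, full precision carried): 0.1629×(-1.814619)=-0.295601, 0.1949×(-1.635269)=-0.318714, 0.2748×(-1.291712)=-0.354962, 0.23×(-1.469676)=-0.338025, 0.1374×(-1.984859)=-0.272720.
Sum = -1.580023, so H' = 1.5800.

1.5800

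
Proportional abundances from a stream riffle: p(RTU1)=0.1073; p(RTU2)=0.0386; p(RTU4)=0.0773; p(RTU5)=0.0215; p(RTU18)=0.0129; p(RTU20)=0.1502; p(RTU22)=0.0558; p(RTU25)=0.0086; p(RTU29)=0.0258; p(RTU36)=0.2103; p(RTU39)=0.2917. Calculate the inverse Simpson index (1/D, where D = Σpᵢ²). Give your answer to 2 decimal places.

D = 0.1073² + 0.0386² + 0.0773² + 0.0215² + 0.0129² + 0.1502² + 0.0558² + 0.0086² + 0.0258² + 0.2103² + 0.2917² = 0.011513 + 0.001490 + 0.005975 + 0.000462 + 0.000166 + 0.022560 + 0.003114 + 0.000074 + 0.000666 + 0.044226 + 0.085089 = 0.175335 (working shown to 6 dp, full precision carried).
So 1/D = 5.7034, i.e. 5.70 to 2 decimal places.

5.70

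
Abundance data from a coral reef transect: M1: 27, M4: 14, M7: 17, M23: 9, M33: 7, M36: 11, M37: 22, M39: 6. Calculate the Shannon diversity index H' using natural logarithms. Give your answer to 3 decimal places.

1.961

Total N = 27+14+17+9+7+11+22+6 = 113, so the proportions are 0.23894, 0.12389, 0.15044, 0.07965, 0.06195, 0.09735, 0.19469, 0.0531 (working shown to 5 dp, full precision carried).
Each pᵢ ln pᵢ term: 0.23894×(-1.43155)=-0.34205, 0.12389×(-2.08833)=-0.25873, 0.15044×(-1.89417)=-0.28496, 0.07965×(-2.53016)=-0.20152, 0.06195×(-2.78148)=-0.17230, 0.09735×(-2.32949)=-0.22676, 0.19469×(-1.63635)=-0.31858, 0.0531×(-2.93563)=-0.15587.
Sum = -1.96079, so H' = 1.961.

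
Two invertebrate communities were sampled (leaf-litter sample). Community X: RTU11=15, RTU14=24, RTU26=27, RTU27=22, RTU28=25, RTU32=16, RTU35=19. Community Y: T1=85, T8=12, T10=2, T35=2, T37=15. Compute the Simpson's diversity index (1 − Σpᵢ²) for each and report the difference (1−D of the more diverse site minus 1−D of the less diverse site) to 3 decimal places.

0.416

Community X: N=148, proportions 0.10135, 0.16216, 0.18243, 0.14865, 0.16892, 0.10811, 0.12838, giving 1−D = 0.85135 (working shown to 5 dp, full precision carried).
Community Y: N=116, proportions 0.73276, 0.10345, 0.01724, 0.01724, 0.12931, giving 1−D = 0.43505.
Difference = |0.85135 − 0.43505| = 0.41630, i.e. 0.416 to 3 decimal places.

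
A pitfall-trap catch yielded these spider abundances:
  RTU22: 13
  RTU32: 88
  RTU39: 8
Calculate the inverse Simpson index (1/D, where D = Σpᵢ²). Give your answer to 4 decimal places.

1.4894

Total N = 13+88+8 = 109, so the proportions are 0.1192661, 0.8073394, 0.0733945 (working shown to 7 dp, full precision carried).
D = 0.1192661² + 0.8073394² + 0.0733945² = 0.0142244 + 0.6517970 + 0.0053868 = 0.6714081.
So 1/D = 1.489407, i.e. 1.4894 to 4 decimal places.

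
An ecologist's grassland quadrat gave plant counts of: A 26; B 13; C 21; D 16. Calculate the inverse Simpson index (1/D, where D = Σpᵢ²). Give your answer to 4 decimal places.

3.7458

Total N = 26+13+21+16 = 76, so the proportions are 0.34210526, 0.17105263, 0.27631579, 0.21052632 (working shown to 8 dp, full precision carried).
D = 0.34210526² + 0.17105263² + 0.27631579² + 0.21052632² = 0.11703601 + 0.02925900 + 0.07635042 + 0.04432133 = 0.26696676.
So 1/D = 3.745785, i.e. 3.7458 to 4 decimal places.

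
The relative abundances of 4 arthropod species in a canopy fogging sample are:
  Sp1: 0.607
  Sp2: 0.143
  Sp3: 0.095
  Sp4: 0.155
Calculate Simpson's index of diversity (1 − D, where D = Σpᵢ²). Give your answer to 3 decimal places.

0.578

D = 0.607² + 0.143² + 0.095² + 0.155² = 0.36845 + 0.02045 + 0.00903 + 0.02403 = 0.42195 (working shown to 5 dp, full precision carried).
So 1 − D = 0.57805, i.e. 0.578 to 3 decimal places.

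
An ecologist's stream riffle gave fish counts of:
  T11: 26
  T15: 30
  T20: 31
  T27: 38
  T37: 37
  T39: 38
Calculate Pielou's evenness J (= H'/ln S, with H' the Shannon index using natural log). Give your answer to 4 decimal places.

0.9946

Total N = 26+30+31+38+37+38 = 200, so the proportions are 0.13, 0.15, 0.155, 0.19, 0.185, 0.19 (working shown to 6 dp, full precision carried).
H' = −Σ pᵢ ln pᵢ = −((-0.265229) + (-0.284568) + (-0.288971) + (-0.315539) + (-0.312169) + (-0.315539)) = 1.782015.
With S = 6 species, ln S = 1.791759, so J = 1.782015/1.791759 = 0.994561, i.e. 0.9946 to 4 decimal places.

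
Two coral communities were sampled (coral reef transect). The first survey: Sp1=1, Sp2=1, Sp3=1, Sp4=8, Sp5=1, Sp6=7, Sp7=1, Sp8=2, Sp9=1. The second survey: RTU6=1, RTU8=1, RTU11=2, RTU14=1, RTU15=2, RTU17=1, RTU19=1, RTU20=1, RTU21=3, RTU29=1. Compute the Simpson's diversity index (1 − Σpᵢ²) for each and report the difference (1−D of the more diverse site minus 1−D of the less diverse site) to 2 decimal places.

0.11

The first survey: N=23, proportions 0.0435, 0.0435, 0.0435, 0.3478, 0.0435, 0.3043, 0.0435, 0.087, 0.0435, giving 1−D = 0.7675 (working shown to 4 dp, full precision carried).
The second survey: N=14, proportions 0.0714, 0.0714, 0.1429, 0.0714, 0.1429, 0.0714, 0.0714, 0.0714, 0.2143, 0.0714, giving 1−D = 0.8776.
Difference = |0.7675 − 0.8776| = 0.1101, i.e. 0.11 to 2 decimal places.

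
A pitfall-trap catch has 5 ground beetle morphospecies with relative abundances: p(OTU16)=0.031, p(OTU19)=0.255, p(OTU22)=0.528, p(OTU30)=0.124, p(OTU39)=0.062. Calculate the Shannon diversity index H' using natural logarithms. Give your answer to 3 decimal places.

1.225

Each pᵢ ln pᵢ term (working shown to 5 dp, full precision carried): 0.031×(-3.47377)=-0.10769, 0.255×(-1.36649)=-0.34846, 0.528×(-0.63866)=-0.33721, 0.124×(-2.08747)=-0.25885, 0.062×(-2.78062)=-0.17240.
Sum = -1.22460, so H' = 1.225.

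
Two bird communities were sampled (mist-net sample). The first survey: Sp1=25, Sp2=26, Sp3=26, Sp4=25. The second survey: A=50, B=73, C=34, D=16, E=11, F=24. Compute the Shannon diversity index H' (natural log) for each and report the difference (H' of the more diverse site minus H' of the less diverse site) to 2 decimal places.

0.22

The first survey: N=102, proportions 0.2451, 0.2549, 0.2549, 0.2451, giving H' = 1.38610 (working shown to 5 dp, full precision carried).
The second survey: N=208, proportions 0.24038, 0.35096, 0.16346, 0.07692, 0.05288, 0.11538, giving H' = 1.60815.
Difference = |1.38610 − 1.60815| = 0.22205, i.e. 0.22 to 2 decimal places.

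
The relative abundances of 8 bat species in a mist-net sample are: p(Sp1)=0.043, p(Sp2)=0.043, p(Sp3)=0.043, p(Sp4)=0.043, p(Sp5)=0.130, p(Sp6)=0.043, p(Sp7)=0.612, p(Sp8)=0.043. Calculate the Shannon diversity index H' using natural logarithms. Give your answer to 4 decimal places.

Each pᵢ ln pᵢ term (working shown to 6 dp, full precision carried): 0.043×(-3.146555)=-0.135302, 0.043×(-3.146555)=-0.135302, 0.043×(-3.146555)=-0.135302, 0.043×(-3.146555)=-0.135302, 0.13×(-2.040221)=-0.265229, 0.043×(-3.146555)=-0.135302, 0.612×(-0.491023)=-0.300506, 0.043×(-3.146555)=-0.135302.
Sum = -1.377546, so H' = 1.3775.

1.3775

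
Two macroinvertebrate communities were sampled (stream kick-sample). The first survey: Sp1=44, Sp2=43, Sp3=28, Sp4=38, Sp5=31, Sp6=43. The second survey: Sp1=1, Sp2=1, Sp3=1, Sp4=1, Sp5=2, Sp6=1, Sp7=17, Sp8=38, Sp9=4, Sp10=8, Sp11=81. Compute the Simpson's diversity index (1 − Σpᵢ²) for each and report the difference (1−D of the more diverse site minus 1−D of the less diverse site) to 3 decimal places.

The first survey: N=227, proportions 0.193833, 0.189427, 0.123348, 0.167401, 0.136564, 0.189427, giving 1−D = 0.828776 (working shown to 6 dp, full precision carried).
The second survey: N=155, proportions 0.006452, 0.006452, 0.006452, 0.006452, 0.012903, 0.006452, 0.109677, 0.245161, 0.025806, 0.051613, 0.522581, giving 1−D = 0.651072.
Difference = |0.828776 − 0.651072| = 0.177704, i.e. 0.178 to 3 decimal places.

0.178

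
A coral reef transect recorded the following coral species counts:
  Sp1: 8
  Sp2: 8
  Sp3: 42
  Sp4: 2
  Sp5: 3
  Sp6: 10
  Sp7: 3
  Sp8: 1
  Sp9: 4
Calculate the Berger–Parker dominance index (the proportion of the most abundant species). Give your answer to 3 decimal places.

0.519

Total N = 8+8+42+2+3+10+3+1+4 = 81, so the proportions are 0.09877, 0.09877, 0.51852, 0.02469, 0.03704, 0.12346, 0.03704, 0.01235, 0.04938 (working shown to 5 dp, full precision carried).
The largest proportion is 0.51852, i.e. d = 0.519 to 3 decimal places.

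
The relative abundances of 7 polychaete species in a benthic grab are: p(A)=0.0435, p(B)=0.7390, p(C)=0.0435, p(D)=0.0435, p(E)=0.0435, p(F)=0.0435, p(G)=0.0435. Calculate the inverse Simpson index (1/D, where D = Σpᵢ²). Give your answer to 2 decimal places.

1.79

D = 0.0435² + 0.739² + 0.0435² + 0.0435² + 0.0435² + 0.0435² + 0.0435² = 0.00189 + 0.54612 + 0.00189 + 0.00189 + 0.00189 + 0.00189 + 0.00189 = 0.55747 (working shown to 5 dp, full precision carried).
So 1/D = 1.7938, i.e. 1.79 to 2 decimal places.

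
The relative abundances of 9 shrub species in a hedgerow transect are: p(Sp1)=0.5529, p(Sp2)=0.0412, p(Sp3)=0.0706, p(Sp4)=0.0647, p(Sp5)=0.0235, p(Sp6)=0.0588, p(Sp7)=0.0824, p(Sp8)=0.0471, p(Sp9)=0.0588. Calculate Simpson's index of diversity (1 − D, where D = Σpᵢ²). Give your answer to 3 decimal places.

D = 0.5529² + 0.0412² + 0.0706² + 0.0647² + 0.0235² + 0.0588² + 0.0824² + 0.0471² + 0.0588² = 0.30570 + 0.00170 + 0.00498 + 0.00419 + 0.00055 + 0.00346 + 0.00679 + 0.00222 + 0.00346 = 0.33304 (working shown to 5 dp, full precision carried).
So 1 − D = 0.66696, i.e. 0.667 to 3 decimal places.

0.667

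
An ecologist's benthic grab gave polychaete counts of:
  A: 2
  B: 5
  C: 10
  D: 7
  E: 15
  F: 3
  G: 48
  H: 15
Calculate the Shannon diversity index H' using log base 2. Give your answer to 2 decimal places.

2.37

Total N = 2+5+10+7+15+3+48+15 = 105, so the proportions are 0.019, 0.0476, 0.0952, 0.0667, 0.1429, 0.0286, 0.4571, 0.1429 (working shown to 4 dp, full precision carried).
Each pᵢ log₂ pᵢ term: 0.019×(-5.7142)=-0.1088, 0.0476×(-4.3923)=-0.2092, 0.0952×(-3.3923)=-0.3231, 0.0667×(-3.9069)=-0.2605, 0.1429×(-2.8074)=-0.4011, 0.0286×(-5.1293)=-0.1466, 0.4571×(-1.1293)=-0.5162, 0.1429×(-2.8074)=-0.4011.
Sum = -2.3664, so H' = 2.37.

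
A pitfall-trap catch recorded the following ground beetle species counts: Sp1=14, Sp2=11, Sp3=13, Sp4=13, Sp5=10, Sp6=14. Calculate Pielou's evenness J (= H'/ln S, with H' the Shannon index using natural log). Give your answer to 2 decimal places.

Total N = 14+11+13+13+10+14 = 75, so the proportions are 0.1867, 0.1467, 0.1733, 0.1733, 0.1333, 0.1867 (working shown to 4 dp, full precision carried).
H' = −Σ pᵢ ln pᵢ = −((-0.3133) + (-0.2815) + (-0.3038) + (-0.3038) + (-0.2687) + (-0.3133)) = 1.7844.
With S = 6 species, ln S = 1.7918, so J = 1.7844/1.7918 = 0.9959, i.e. 1.00 to 2 decimal places.

1.00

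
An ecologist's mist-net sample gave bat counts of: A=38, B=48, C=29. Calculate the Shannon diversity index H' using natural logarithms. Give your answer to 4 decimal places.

1.0780

Total N = 38+48+29 = 115, so the proportions are 0.330435, 0.417391, 0.252174 (working shown to 6 dp, full precision carried).
Each pᵢ ln pᵢ term: 0.330435×(-1.107346)=-0.365906, 0.417391×(-0.873731)=-0.364688, 0.252174×(-1.377636)=-0.347404.
Sum = -1.077997, so H' = 1.0780.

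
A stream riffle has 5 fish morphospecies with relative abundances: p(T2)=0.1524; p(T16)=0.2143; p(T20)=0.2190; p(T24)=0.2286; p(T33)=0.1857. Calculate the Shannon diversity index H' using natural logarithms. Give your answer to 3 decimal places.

Each pᵢ ln pᵢ term (working shown to 5 dp, full precision carried): 0.1524×(-1.88125)=-0.28670, 0.2143×(-1.54038)=-0.33010, 0.219×(-1.51868)=-0.33259, 0.2286×(-1.47578)=-0.33736, 0.1857×(-1.68362)=-0.31265.
Sum = -1.59941, so H' = 1.599.

1.599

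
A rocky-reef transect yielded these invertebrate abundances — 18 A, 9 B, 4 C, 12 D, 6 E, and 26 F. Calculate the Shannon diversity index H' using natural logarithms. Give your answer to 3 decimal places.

Total N = 18+9+4+12+6+26 = 75, so the proportions are 0.24, 0.12, 0.05333, 0.16, 0.08, 0.34667 (working shown to 5 dp, full precision carried).
Each pᵢ ln pᵢ term: 0.24×(-1.42712)=-0.34251, 0.12×(-2.12026)=-0.25443, 0.05333×(-2.93119)=-0.15633, 0.16×(-1.83258)=-0.29321, 0.08×(-2.52573)=-0.20206, 0.34667×(-1.05939)=-0.36726.
Sum = -1.61580, so H' = 1.616.

1.616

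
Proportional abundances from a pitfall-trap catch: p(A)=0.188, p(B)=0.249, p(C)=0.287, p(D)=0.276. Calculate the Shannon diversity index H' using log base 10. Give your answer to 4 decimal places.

0.5967

Each pᵢ log₁₀ pᵢ term (working shown to 6 dp, full precision carried): 0.188×(-0.725842)=-0.136458, 0.249×(-0.603801)=-0.150346, 0.287×(-0.542118)=-0.155588, 0.276×(-0.559091)=-0.154309.
Sum = -0.596702, so H' = 0.5967.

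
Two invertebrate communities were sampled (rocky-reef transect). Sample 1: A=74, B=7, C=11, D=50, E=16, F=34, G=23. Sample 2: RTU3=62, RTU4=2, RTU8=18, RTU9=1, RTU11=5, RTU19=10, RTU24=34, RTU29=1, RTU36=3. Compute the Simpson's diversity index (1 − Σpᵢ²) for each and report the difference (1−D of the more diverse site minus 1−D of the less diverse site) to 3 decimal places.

0.077

Sample 1: N=215, proportions 0.34419, 0.03256, 0.05116, 0.23256, 0.07442, 0.15814, 0.10698, giving 1−D = 0.78178 (working shown to 5 dp, full precision carried).
Sample 2: N=136, proportions 0.45588, 0.01471, 0.13235, 0.00735, 0.03676, 0.07353, 0.25, 0.00735, 0.02206, giving 1−D = 0.70458.
Difference = |0.78178 − 0.70458| = 0.07720, i.e. 0.077 to 3 decimal places.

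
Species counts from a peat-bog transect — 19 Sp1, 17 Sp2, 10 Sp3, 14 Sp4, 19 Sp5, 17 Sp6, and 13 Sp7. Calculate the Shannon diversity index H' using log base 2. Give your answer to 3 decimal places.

Total N = 19+17+10+14+19+17+13 = 109, so the proportions are 0.17431, 0.15596, 0.09174, 0.12844, 0.17431, 0.15596, 0.11927 (working shown to 5 dp, full precision carried).
Each pᵢ log₂ pᵢ term: 0.17431×(-2.52026)=-0.43931, 0.15596×(-2.68072)=-0.41809, 0.09174×(-3.44626)=-0.31617, 0.12844×(-2.96083)=-0.38029, 0.17431×(-2.52026)=-0.43931, 0.15596×(-2.68072)=-0.41809, 0.11927×(-3.06774)=-0.36588.
Sum = -2.77715, so H' = 2.777.

2.777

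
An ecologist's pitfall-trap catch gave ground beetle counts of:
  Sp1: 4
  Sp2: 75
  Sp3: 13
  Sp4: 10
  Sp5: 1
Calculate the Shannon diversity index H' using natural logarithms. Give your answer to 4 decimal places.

Total N = 4+75+13+10+1 = 103, so the proportions are 0.038835, 0.728155, 0.126214, 0.097087, 0.009709 (working shown to 6 dp, full precision carried).
Each pᵢ ln pᵢ term: 0.038835×(-3.248435)=-0.126153, 0.728155×(-0.317241)=-0.231001, 0.126214×(-2.069780)=-0.261234, 0.097087×(-2.332144)=-0.226422, 0.009709×(-4.634729)=-0.044997.
Sum = -0.889807, so H' = 0.8898.

0.8898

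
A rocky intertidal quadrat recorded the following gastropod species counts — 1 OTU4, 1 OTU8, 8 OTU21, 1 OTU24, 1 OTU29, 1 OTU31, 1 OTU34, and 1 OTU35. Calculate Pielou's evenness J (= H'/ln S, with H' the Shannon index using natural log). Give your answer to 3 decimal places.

0.769

Total N = 1+1+8+1+1+1+1+1 = 15, so the proportions are 0.06667, 0.06667, 0.53333, 0.06667, 0.06667, 0.06667, 0.06667, 0.06667 (working shown to 5 dp, full precision carried).
H' = −Σ pᵢ ln pᵢ = −((-0.18054) + (-0.18054) + (-0.33526) + (-0.18054) + (-0.18054) + (-0.18054) + (-0.18054) + (-0.18054)) = 1.59901.
With S = 8 species, ln S = 2.07944, so J = 1.59901/2.07944 = 0.76896, i.e. 0.769 to 3 decimal places.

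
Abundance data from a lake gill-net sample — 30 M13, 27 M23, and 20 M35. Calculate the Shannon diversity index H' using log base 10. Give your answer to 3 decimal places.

Total N = 30+27+20 = 77, so the proportions are 0.38961, 0.35065, 0.25974 (working shown to 5 dp, full precision carried).
Each pᵢ log₁₀ pᵢ term: 0.38961×(-0.40937)=-0.15949, 0.35065×(-0.45513)=-0.15959, 0.25974×(-0.58546)=-0.15207.
Sum = -0.47115, so H' = 0.471.

0.471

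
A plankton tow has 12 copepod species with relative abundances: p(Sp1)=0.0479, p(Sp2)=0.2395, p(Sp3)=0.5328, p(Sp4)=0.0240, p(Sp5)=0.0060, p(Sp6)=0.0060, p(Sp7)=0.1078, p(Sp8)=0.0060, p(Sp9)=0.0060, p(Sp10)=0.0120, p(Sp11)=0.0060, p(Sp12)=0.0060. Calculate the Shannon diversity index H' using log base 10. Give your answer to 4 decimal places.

Each pᵢ log₁₀ pᵢ term (working shown to 7 dp, full precision carried): 0.0479×(-1.3196645)=-0.0632119, 0.2395×(-0.6206945)=-0.1486563, 0.5328×(-0.2734358)=-0.1456866, 0.024×(-1.6197888)=-0.0388749, 0.006×(-2.2218487)=-0.0133311, 0.006×(-2.2218487)=-0.0133311, 0.1078×(-0.9673812)=-0.1042837, 0.006×(-2.2218487)=-0.0133311, 0.006×(-2.2218487)=-0.0133311, 0.012×(-1.9208188)=-0.0230498, 0.006×(-2.2218487)=-0.0133311, 0.006×(-2.2218487)=-0.0133311.
Sum = -0.6037499, so H' = 0.6037.

0.6037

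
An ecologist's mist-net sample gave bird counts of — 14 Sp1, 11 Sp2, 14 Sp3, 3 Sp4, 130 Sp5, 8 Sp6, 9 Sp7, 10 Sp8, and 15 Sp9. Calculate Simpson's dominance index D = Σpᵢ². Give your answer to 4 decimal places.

0.3907

Total N = 14+11+14+3+130+8+9+10+15 = 214, so the proportions are 0.065421, 0.051402, 0.065421, 0.014019, 0.607477, 0.037383, 0.042056, 0.046729, 0.070093 (working shown to 6 dp, full precision carried).
D = 0.065421² + 0.051402² + 0.065421² + 0.014019² + 0.607477² + 0.037383² + 0.042056² + 0.046729² + 0.070093² = 0.004280 + 0.002642 + 0.004280 + 0.000197 + 0.369028 + 0.001398 + 0.001769 + 0.002184 + 0.004913 = 0.390689.
To 4 decimal places, D = 0.3907.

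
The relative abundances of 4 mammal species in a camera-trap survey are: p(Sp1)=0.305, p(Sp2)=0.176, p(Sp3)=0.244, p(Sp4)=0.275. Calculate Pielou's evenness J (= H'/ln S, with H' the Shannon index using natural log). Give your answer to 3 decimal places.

H' = −Σ pᵢ ln pᵢ = −((-0.36217) + (-0.30576) + (-0.34418) + (-0.35502)) = 1.36713 (working shown to 5 dp, full precision carried).
With S = 4 species, ln S = 1.38629, so J = 1.36713/1.38629 = 0.98618, i.e. 0.986 to 3 decimal places.

0.986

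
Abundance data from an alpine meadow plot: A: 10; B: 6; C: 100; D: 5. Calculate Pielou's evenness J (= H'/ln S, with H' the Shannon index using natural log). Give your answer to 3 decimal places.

Total N = 10+6+100+5 = 121, so the proportions are 0.08264, 0.04959, 0.82645, 0.04132 (working shown to 5 dp, full precision carried).
H' = −Σ pᵢ ln pᵢ = −((-0.20605) + (-0.14896) + (-0.15754) + (-0.13167)) = 0.64422.
With S = 4 species, ln S = 1.38629, so J = 0.64422/1.38629 = 0.46470, i.e. 0.465 to 3 decimal places.

0.465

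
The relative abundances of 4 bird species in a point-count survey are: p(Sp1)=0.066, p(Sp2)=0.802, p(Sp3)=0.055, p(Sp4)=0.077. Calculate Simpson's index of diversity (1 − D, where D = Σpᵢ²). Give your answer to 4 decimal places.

0.3435

D = 0.066² + 0.802² + 0.055² + 0.077² = 0.004356 + 0.643204 + 0.003025 + 0.005929 = 0.656514 (working shown to 6 dp, full precision carried).
So 1 − D = 0.343486, i.e. 0.3435 to 4 decimal places.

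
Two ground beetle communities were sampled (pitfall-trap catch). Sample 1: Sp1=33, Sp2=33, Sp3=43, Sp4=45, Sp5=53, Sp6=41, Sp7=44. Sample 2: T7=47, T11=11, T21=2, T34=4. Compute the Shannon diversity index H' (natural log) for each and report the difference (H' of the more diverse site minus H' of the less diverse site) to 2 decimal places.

1.12

Sample 1: N=292, proportions 0.11301, 0.11301, 0.14726, 0.15411, 0.18151, 0.14041, 0.15068, giving H' = 1.93365 (working shown to 5 dp, full precision carried).
Sample 2: N=64, proportions 0.73438, 0.17188, 0.03125, 0.0625, giving H' = 0.81099.
Difference = |1.93365 − 0.81099| = 1.12266, i.e. 1.12 to 2 decimal places.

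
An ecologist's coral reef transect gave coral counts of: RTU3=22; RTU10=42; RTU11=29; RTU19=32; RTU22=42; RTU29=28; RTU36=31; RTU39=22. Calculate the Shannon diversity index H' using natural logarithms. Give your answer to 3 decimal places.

Total N = 22+42+29+32+42+28+31+22 = 248, so the proportions are 0.08871, 0.16935, 0.11694, 0.12903, 0.16935, 0.1129, 0.125, 0.08871 (working shown to 5 dp, full precision carried).
Each pᵢ ln pᵢ term: 0.08871×(-2.42239)=-0.21489, 0.16935×(-1.77576)=-0.30073, 0.11694×(-2.14613)=-0.25096, 0.12903×(-2.04769)=-0.26422, 0.16935×(-1.77576)=-0.30073, 0.1129×(-2.18122)=-0.24627, 0.125×(-2.07944)=-0.25993, 0.08871×(-2.42239)=-0.21489.
Sum = -2.05262, so H' = 2.053.

2.053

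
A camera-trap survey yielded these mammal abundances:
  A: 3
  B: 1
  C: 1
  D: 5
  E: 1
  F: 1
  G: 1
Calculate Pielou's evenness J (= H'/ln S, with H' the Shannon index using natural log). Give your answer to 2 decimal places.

Total N = 3+1+1+5+1+1+1 = 13, so the proportions are 0.2308, 0.0769, 0.0769, 0.3846, 0.0769, 0.0769, 0.0769 (working shown to 4 dp, full precision carried).
H' = −Σ pᵢ ln pᵢ = −((-0.3384) + (-0.1973) + (-0.1973) + (-0.3675) + (-0.1973) + (-0.1973) + (-0.1973)) = 1.6924.
With S = 7 species, ln S = 1.9459, so J = 1.6924/1.9459 = 0.8697, i.e. 0.87 to 2 decimal places.

0.87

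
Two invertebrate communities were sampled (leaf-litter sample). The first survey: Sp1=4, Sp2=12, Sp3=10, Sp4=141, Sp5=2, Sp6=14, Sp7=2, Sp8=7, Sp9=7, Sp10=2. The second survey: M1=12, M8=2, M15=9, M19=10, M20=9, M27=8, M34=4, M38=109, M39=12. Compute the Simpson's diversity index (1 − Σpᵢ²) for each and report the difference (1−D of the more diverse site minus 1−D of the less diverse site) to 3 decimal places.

The first survey: N=201, proportions 0.0199, 0.0597, 0.04975, 0.70149, 0.00995, 0.06965, 0.00995, 0.03483, 0.03483, 0.00995, giving 1−D = 0.49390 (working shown to 5 dp, full precision carried).
The second survey: N=175, proportions 0.06857, 0.01143, 0.05143, 0.05714, 0.05143, 0.04571, 0.02286, 0.62286, 0.06857, giving 1−D = 0.59135.
Difference = |0.49390 − 0.59135| = 0.09745, i.e. 0.097 to 3 decimal places.

0.097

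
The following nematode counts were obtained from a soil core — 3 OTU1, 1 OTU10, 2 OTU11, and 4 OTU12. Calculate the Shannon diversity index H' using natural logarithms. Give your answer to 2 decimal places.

1.28

Total N = 3+1+2+4 = 10, so the proportions are 0.3, 0.1, 0.2, 0.4 (working shown to 4 dp, full precision carried).
Each pᵢ ln pᵢ term: 0.3×(-1.2040)=-0.3612, 0.1×(-2.3026)=-0.2303, 0.2×(-1.6094)=-0.3219, 0.4×(-0.9163)=-0.3665.
Sum = -1.2799, so H' = 1.28.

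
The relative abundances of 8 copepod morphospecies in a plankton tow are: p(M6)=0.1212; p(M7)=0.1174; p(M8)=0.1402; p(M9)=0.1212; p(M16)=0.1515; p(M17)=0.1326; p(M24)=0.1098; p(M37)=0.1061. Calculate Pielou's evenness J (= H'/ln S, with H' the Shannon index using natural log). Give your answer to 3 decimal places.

H' = −Σ pᵢ ln pᵢ = −((-0.25577) + (-0.25149) + (-0.27545) + (-0.25577) + (-0.28591) + (-0.26791) + (-0.24256) + (-0.23802)) = 2.07287 (working shown to 5 dp, full precision carried).
With S = 8 species, ln S = 2.07944, so J = 2.07287/2.07944 = 0.99684, i.e. 0.997 to 3 decimal places.

0.997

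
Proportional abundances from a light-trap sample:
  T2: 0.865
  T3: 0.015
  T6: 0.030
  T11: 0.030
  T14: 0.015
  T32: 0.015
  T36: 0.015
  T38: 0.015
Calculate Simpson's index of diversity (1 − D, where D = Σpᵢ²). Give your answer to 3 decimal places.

D = 0.865² + 0.015² + 0.03² + 0.03² + 0.015² + 0.015² + 0.015² + 0.015² = 0.74823 + 0.00022 + 0.00090 + 0.00090 + 0.00022 + 0.00022 + 0.00022 + 0.00022 = 0.75115 (working shown to 5 dp, full precision carried).
So 1 − D = 0.24885, i.e. 0.249 to 3 decimal places.

0.249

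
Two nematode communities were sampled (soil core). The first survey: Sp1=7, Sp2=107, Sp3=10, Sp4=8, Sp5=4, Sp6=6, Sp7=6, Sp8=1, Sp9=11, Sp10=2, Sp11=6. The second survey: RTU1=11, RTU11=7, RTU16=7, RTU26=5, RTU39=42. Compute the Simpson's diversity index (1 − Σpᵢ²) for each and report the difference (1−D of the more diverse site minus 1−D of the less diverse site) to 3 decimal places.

0.035

The first survey: N=168, proportions 0.041667, 0.636905, 0.059524, 0.047619, 0.02381, 0.035714, 0.035714, 0.005952, 0.065476, 0.011905, 0.035714, giving 1−D = 0.577948 (working shown to 6 dp, full precision carried).
The second survey: N=72, proportions 0.152778, 0.097222, 0.097222, 0.069444, 0.583333, giving 1−D = 0.612654.
Difference = |0.577948 − 0.612654| = 0.034706, i.e. 0.035 to 3 decimal places.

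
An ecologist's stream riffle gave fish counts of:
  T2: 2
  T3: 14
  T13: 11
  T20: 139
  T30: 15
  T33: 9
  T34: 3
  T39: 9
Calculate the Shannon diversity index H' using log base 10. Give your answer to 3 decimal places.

0.512

Total N = 2+14+11+139+15+9+3+9 = 202, so the proportions are 0.0099, 0.06931, 0.05446, 0.68812, 0.07426, 0.04455, 0.01485, 0.04455 (working shown to 5 dp, full precision carried).
Each pᵢ log₁₀ pᵢ term: 0.0099×(-2.00432)=-0.01984, 0.06931×(-1.15922)=-0.08034, 0.05446×(-1.26396)=-0.06883, 0.68812×(-0.16234)=-0.11171, 0.07426×(-1.12926)=-0.08386, 0.04455×(-1.35111)=-0.06020, 0.01485×(-1.82823)=-0.02715, 0.04455×(-1.35111)=-0.06020.
Sum = -0.51213, so H' = 0.512.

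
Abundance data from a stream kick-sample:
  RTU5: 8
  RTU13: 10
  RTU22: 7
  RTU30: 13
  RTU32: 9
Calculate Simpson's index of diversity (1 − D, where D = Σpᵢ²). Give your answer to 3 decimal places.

0.790

Total N = 8+10+7+13+9 = 47, so the proportions are 0.17021, 0.21277, 0.14894, 0.2766, 0.19149 (working shown to 5 dp, full precision carried).
D = 0.17021² + 0.21277² + 0.14894² + 0.2766² + 0.19149² = 0.02897 + 0.04527 + 0.02218 + 0.07651 + 0.03667 = 0.20960.
So 1 − D = 0.79040, i.e. 0.790 to 3 decimal places.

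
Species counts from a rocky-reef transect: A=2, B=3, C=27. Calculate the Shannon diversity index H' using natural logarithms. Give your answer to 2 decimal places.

Total N = 2+3+27 = 32, so the proportions are 0.0625, 0.0938, 0.8438 (working shown to 4 dp, full precision carried).
Each pᵢ ln pᵢ term: 0.0625×(-2.7726)=-0.1733, 0.0938×(-2.3671)=-0.2219, 0.8438×(-0.1699)=-0.1434.
Sum = -0.5386, so H' = 0.54.

0.54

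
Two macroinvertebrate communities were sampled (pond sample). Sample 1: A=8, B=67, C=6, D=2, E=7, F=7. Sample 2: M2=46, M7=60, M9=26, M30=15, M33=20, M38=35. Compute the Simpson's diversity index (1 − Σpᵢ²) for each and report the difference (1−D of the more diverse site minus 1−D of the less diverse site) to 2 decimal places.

0.30

Sample 1: N=97, proportions 0.0825, 0.6907, 0.0619, 0.0206, 0.0722, 0.0722, giving 1−D = 0.5014 (working shown to 4 dp, full precision carried).
Sample 2: N=202, proportions 0.2277, 0.297, 0.1287, 0.0743, 0.099, 0.1733, giving 1−D = 0.7980.
Difference = |0.5014 − 0.7980| = 0.2966, i.e. 0.30 to 2 decimal places.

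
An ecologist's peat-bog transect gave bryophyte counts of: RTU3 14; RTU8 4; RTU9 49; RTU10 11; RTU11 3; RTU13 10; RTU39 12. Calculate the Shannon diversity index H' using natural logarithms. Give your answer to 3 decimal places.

Total N = 14+4+49+11+3+10+12 = 103, so the proportions are 0.13592, 0.03883, 0.47573, 0.1068, 0.02913, 0.09709, 0.1165 (working shown to 5 dp, full precision carried).
Each pᵢ ln pᵢ term: 0.13592×(-1.99567)=-0.27126, 0.03883×(-3.24843)=-0.12615, 0.47573×(-0.74291)=-0.35342, 0.1068×(-2.23683)=-0.23889, 0.02913×(-3.53612)=-0.10299, 0.09709×(-2.33214)=-0.22642, 0.1165×(-2.14982)=-0.25046.
Sum = -1.56960, so H' = 1.570.

1.570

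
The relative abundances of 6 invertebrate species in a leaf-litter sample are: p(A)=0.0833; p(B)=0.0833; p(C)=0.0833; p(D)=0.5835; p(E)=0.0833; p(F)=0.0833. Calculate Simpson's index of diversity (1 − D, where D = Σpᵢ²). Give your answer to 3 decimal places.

0.625

D = 0.0833² + 0.0833² + 0.0833² + 0.5835² + 0.0833² + 0.0833² = 0.00694 + 0.00694 + 0.00694 + 0.34047 + 0.00694 + 0.00694 = 0.37517 (working shown to 5 dp, full precision carried).
So 1 − D = 0.62483, i.e. 0.625 to 3 decimal places.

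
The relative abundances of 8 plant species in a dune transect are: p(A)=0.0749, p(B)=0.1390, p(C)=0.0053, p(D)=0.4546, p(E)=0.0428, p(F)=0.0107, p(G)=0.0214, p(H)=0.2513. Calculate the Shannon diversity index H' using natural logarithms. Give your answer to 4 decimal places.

Each pᵢ ln pᵢ term (working shown to 6 dp, full precision carried): 0.0749×(-2.591601)=-0.194111, 0.139×(-1.973281)=-0.274286, 0.0053×(-5.240048)=-0.027772, 0.4546×(-0.788337)=-0.358378, 0.0428×(-3.151217)=-0.134872, 0.0107×(-4.537512)=-0.048551, 0.0214×(-3.844364)=-0.082269, 0.2513×(-1.381108)=-0.347072.
Sum = -1.467313, so H' = 1.4673.

1.4673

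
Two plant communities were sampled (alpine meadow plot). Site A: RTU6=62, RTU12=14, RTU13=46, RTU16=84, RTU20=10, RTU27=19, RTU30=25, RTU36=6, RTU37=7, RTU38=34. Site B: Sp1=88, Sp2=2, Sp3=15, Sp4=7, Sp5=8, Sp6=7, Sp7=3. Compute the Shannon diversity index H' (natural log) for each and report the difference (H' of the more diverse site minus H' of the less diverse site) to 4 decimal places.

Site A: N=307, proportions 0.201954, 0.045603, 0.149837, 0.273616, 0.032573, 0.061889, 0.081433, 0.019544, 0.022801, 0.110749, giving H' = 1.997709 (working shown to 6 dp, full precision carried).
Site B: N=130, proportions 0.676923, 0.015385, 0.115385, 0.053846, 0.061538, 0.053846, 0.023077, giving H' = 1.150713.
Difference = |1.997709 − 1.150713| = 0.846996, i.e. 0.8470 to 4 decimal places.

0.8470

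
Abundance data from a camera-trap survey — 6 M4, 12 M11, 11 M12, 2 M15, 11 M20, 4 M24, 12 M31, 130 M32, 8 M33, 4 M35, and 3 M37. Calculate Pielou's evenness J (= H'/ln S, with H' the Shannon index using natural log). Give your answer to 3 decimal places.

Total N = 6+12+11+2+11+4+12+130+8+4+3 = 203, so the proportions are 0.02956, 0.05911, 0.05419, 0.00985, 0.05419, 0.0197, 0.05911, 0.64039, 0.03941, 0.0197, 0.01478 (working shown to 5 dp, full precision carried).
H' = −Σ pᵢ ln pᵢ = −((-0.10408) + (-0.16719) + (-0.15797) + (-0.04552) + (-0.15797) + (-0.07738) + (-0.16719) + (-0.28541) + (-0.12744) + (-0.07738) + (-0.06228)) = 1.42981.
With S = 11 species, ln S = 2.39790, so J = 1.42981/2.39790 = 0.59628, i.e. 0.596 to 3 decimal places.

0.596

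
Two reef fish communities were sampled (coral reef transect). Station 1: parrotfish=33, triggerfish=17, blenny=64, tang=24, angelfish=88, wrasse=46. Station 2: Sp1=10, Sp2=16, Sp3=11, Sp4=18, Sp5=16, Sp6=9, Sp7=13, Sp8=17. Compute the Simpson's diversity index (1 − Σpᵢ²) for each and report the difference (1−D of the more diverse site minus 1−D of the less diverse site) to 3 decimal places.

0.083

Station 1: N=272, proportions 0.12132, 0.0625, 0.23529, 0.08824, 0.32353, 0.16912, giving 1−D = 0.78495 (working shown to 5 dp, full precision carried).
Station 2: N=110, proportions 0.09091, 0.14545, 0.1, 0.16364, 0.14545, 0.08182, 0.11818, 0.15455, giving 1−D = 0.86810.
Difference = |0.78495 − 0.86810| = 0.08315, i.e. 0.083 to 3 decimal places.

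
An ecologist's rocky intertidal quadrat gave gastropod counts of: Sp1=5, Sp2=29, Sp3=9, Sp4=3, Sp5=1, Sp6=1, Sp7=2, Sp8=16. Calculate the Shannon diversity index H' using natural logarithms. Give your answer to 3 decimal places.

1.545

Total N = 5+29+9+3+1+1+2+16 = 66, so the proportions are 0.07576, 0.43939, 0.13636, 0.04545, 0.01515, 0.01515, 0.0303, 0.24242 (working shown to 5 dp, full precision carried).
Each pᵢ ln pᵢ term: 0.07576×(-2.58022)=-0.19547, 0.43939×(-0.82236)=-0.36134, 0.13636×(-1.99243)=-0.27170, 0.04545×(-3.09104)=-0.14050, 0.01515×(-4.18965)=-0.06348, 0.01515×(-4.18965)=-0.06348, 0.0303×(-3.49651)=-0.10595, 0.24242×(-1.41707)=-0.34353.
Sum = -1.54545, so H' = 1.545.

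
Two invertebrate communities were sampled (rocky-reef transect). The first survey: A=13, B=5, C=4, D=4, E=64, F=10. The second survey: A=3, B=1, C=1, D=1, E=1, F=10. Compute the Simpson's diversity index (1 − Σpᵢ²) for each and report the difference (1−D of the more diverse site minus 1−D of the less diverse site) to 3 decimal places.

The first survey: N=100, proportions 0.13, 0.05, 0.04, 0.04, 0.64, 0.1, giving 1−D = 0.55780 (working shown to 5 dp, full precision carried).
The second survey: N=17, proportions 0.17647, 0.05882, 0.05882, 0.05882, 0.05882, 0.58824, giving 1−D = 0.60900.
Difference = |0.55780 − 0.60900| = 0.05120, i.e. 0.051 to 3 decimal places.

0.051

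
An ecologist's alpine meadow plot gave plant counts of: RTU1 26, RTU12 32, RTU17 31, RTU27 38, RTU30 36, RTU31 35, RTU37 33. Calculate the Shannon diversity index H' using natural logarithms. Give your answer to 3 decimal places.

1.940

Total N = 26+32+31+38+36+35+33 = 231, so the proportions are 0.11255, 0.13853, 0.1342, 0.1645, 0.15584, 0.15152, 0.14286 (working shown to 5 dp, full precision carried).
Each pᵢ ln pᵢ term: 0.11255×(-2.18432)=-0.24585, 0.13853×(-1.97668)=-0.27383, 0.1342×(-2.00843)=-0.26953, 0.1645×(-1.80483)=-0.29690, 0.15584×(-1.85890)=-0.28970, 0.15152×(-1.88707)=-0.28592, 0.14286×(-1.94591)=-0.27799.
Sum = -1.93971, so H' = 1.940.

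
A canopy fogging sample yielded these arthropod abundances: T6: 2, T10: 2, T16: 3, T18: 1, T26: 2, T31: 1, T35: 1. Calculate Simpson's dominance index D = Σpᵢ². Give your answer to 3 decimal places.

0.167

Total N = 2+2+3+1+2+1+1 = 12, so the proportions are 0.16667, 0.16667, 0.25, 0.08333, 0.16667, 0.08333, 0.08333 (working shown to 5 dp, full precision carried).
D = 0.16667² + 0.16667² + 0.25² + 0.08333² + 0.16667² + 0.08333² + 0.08333² = 0.02778 + 0.02778 + 0.06250 + 0.00694 + 0.02778 + 0.00694 + 0.00694 = 0.16667.
To 3 decimal places, D = 0.167.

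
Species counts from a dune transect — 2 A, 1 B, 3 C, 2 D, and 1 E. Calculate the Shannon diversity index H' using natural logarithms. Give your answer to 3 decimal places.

Total N = 2+1+3+2+1 = 9, so the proportions are 0.22222, 0.11111, 0.33333, 0.22222, 0.11111 (working shown to 5 dp, full precision carried).
Each pᵢ ln pᵢ term: 0.22222×(-1.50408)=-0.33424, 0.11111×(-2.19722)=-0.24414, 0.33333×(-1.09861)=-0.36620, 0.22222×(-1.50408)=-0.33424, 0.11111×(-2.19722)=-0.24414.
Sum = -1.52296, so H' = 1.523.

1.523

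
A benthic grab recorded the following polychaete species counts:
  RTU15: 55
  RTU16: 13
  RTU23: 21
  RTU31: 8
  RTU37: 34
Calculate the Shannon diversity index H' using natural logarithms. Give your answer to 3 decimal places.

Total N = 55+13+21+8+34 = 131, so the proportions are 0.41985, 0.09924, 0.16031, 0.06107, 0.25954 (working shown to 5 dp, full precision carried).
Each pᵢ ln pᵢ term: 0.41985×(-0.86786)=-0.36437, 0.09924×(-2.31025)=-0.22926, 0.16031×(-1.83067)=-0.29347, 0.06107×(-2.79576)=-0.17073, 0.25954×(-1.34884)=-0.35008.
Sum = -1.40791, so H' = 1.408.

1.408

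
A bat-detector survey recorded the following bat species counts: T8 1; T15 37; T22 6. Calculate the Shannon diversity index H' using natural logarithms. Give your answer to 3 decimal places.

Total N = 1+37+6 = 44, so the proportions are 0.02273, 0.84091, 0.13636 (working shown to 5 dp, full precision carried).
Each pᵢ ln pᵢ term: 0.02273×(-3.78419)=-0.08600, 0.84091×(-0.17327)=-0.14571, 0.13636×(-1.99243)=-0.27170.
Sum = -0.50341, so H' = 0.503.

0.503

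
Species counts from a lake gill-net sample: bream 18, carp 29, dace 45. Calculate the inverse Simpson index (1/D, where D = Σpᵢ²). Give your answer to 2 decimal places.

Total N = 18+29+45 = 92, so the proportions are 0.19565, 0.31522, 0.48913 (working shown to 5 dp, full precision carried).
D = 0.19565² + 0.31522² + 0.48913² = 0.03828 + 0.09936 + 0.23925 = 0.37689.
So 1/D = 2.6533, i.e. 2.65 to 2 decimal places.

2.65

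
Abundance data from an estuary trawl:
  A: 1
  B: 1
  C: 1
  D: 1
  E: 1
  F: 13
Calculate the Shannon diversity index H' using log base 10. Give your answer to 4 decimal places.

Total N = 1+1+1+1+1+13 = 18, so the proportions are 0.055556, 0.055556, 0.055556, 0.055556, 0.055556, 0.722222 (working shown to 6 dp, full precision carried).
Each pᵢ log₁₀ pᵢ term: 0.055556×(-1.255273)=-0.069737, 0.055556×(-1.255273)=-0.069737, 0.055556×(-1.255273)=-0.069737, 0.055556×(-1.255273)=-0.069737, 0.055556×(-1.255273)=-0.069737, 0.722222×(-0.141329)=-0.102071.
Sum = -0.450758, so H' = 0.4508.

0.4508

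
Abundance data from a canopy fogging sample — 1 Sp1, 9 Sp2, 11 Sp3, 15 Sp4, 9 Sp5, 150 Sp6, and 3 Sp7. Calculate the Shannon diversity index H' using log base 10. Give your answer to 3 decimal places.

0.407

Total N = 1+9+11+15+9+150+3 = 198, so the proportions are 0.00505, 0.04545, 0.05556, 0.07576, 0.04545, 0.75758, 0.01515 (working shown to 5 dp, full precision carried).
Each pᵢ log₁₀ pᵢ term: 0.00505×(-2.29667)=-0.01160, 0.04545×(-1.34242)=-0.06102, 0.05556×(-1.25527)=-0.06974, 0.07576×(-1.12057)=-0.08489, 0.04545×(-1.34242)=-0.06102, 0.75758×(-0.12057)=-0.09134, 0.01515×(-1.81954)=-0.02757.
Sum = -0.40718, so H' = 0.407.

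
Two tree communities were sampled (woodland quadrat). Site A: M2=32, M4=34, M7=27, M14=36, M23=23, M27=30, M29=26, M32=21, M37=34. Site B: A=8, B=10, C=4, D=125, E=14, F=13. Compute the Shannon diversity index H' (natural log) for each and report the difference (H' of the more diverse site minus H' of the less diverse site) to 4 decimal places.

1.1558

Site A: N=263, proportions 0.121673, 0.129278, 0.102662, 0.136882, 0.087452, 0.114068, 0.098859, 0.079848, 0.129278, giving H' = 2.182465 (working shown to 6 dp, full precision carried).
Site B: N=174, proportions 0.045977, 0.057471, 0.022989, 0.718391, 0.08046, 0.074713, giving H' = 1.026659.
Difference = |2.182465 − 1.026659| = 1.155806, i.e. 1.1558 to 4 decimal places.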